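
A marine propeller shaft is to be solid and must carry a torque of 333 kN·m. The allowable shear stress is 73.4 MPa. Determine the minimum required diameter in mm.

285 mm

For a solid shaft τ_max = 16T/(πd³), so d = (16T/(π τ_allow))^(1/3) = (16·333000/(π·7.34×10^7))^(1/3) = 0.2848 m.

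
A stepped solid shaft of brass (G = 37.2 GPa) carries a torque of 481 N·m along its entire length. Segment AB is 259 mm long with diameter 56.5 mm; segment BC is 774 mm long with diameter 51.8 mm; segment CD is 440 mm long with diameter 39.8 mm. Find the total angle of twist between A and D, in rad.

0.0406 rad

J_AB = π(0.0565)⁴/32 = 1.00×10^-6 m⁴; J_BC = π(0.0518)⁴/32 = 7.07×10^-7 m⁴; J_CD = π(0.0398)⁴/32 = 2.46×10^-7 m⁴.
θ = (T/G)·Σ L_i/J_i = (481.0/37.2×10⁹)·(0.259/1.00×10^-6 + 0.774/7.07×10^-7 + 0.440/2.46×10^-7) = 0.04060 rad.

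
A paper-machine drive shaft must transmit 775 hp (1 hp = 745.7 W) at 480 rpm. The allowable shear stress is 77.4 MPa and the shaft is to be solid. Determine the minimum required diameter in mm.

91.1 mm

ω = 2π·480/60 = 50.27 rad/s, so T = P/ω = 775×745.7 / 50.27 = 11500 N·m.
For a solid shaft τ_max = 16T/(πd³), so d = (16T/(π τ_allow))^(1/3) = (16·11500/(π·7.74×10^7))^(1/3) = 0.09112 m.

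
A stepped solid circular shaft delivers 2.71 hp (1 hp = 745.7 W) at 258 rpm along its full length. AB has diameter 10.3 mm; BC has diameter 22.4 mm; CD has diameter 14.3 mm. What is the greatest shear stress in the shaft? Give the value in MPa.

ω = 2π·258/60 = 27.02 rad/s, so T = P/ω = 2.71×745.7 / 27.02 = 74.80 N·m.
Under the same torque, τ_max = 16T/(πd³) is largest where d is smallest — segment AB (d = 10.3 mm).
τ_max = 16·74.80/(π·(0.0103)³) = 3.486×10^8 Pa.

349 MPa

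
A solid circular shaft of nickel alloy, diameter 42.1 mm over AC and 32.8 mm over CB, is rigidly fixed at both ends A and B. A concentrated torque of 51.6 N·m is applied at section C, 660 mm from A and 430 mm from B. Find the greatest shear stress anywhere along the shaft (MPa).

Compatibility: T_A·a/J_AC = T_B·b/J_CB with T_A + T_B = T₀.
J_AC = 3.08×10^-7 m⁴, J_CB = 1.14×10^-7 m⁴, so T_A = T₀·(J_AC/a)/((J_AC/a)+(J_CB/b)) = 32.96 N·m, T_B = 18.64 N·m.
τ in each portion: τ_AC = 2.25×10^6 Pa, τ_CB = 2.69×10^6 Pa; maximum is in CB.
τ_max = T_CB·r/J = 18.64·0.0164/1.14×10^-7 = 2.690×10^6 Pa.

2.69 MPa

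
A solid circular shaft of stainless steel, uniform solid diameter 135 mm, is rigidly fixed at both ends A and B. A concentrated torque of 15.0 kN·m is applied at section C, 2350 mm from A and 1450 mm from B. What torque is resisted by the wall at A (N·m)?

5720 N·m

With uniform GJ and both ends fixed, compatibility θ_AC = θ_CB gives T_A·a = T_B·b, together with T_A + T_B = T₀.
T_A = T₀·b/(a+b) = 15000·1450/3800 = 5724 N·m; T_B = 9276 N·m.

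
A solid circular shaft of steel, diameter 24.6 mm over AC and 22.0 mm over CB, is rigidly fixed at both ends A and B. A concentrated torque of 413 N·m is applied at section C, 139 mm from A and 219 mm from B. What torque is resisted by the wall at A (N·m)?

294 N·m

Compatibility: T_A·a/J_AC = T_B·b/J_CB with T_A + T_B = T₀.
J_AC = 3.60×10^-8 m⁴, J_CB = 2.30×10^-8 m⁴, so T_A = T₀·(J_AC/a)/((J_AC/a)+(J_CB/b)) = 293.7 N·m, T_B = 119.3 N·m.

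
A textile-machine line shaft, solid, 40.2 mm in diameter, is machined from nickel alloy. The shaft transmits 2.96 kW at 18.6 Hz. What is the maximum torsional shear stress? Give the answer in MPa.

ω = 2π·18.6 = 116.9 rad/s, so T = P/ω = 2.96×10³ / 116.9 = 25.33 N·m.
J = πd⁴/32 = π(0.0402)⁴/32 = 2.564×10^-7 m⁴.
τ_max = T·r/J = 25.33 × 0.0201 / 2.564×10^-7 = 1.986×10^6 Pa.

1.99 MPa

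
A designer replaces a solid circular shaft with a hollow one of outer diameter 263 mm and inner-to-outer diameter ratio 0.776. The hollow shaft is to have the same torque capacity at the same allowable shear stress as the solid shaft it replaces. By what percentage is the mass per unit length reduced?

46.3 %

Equal τ_max and T ⇒ the solid shaft needs d_s³ = d_o³(1−k⁴), so d_s = 263·(1−0.776⁴)^(1/3) = 226.3 mm.
Area ratio A_h/A_s = d_o²(1−k²)/d_s² = (1−k²)/(1−k⁴)^(2/3) = 0.5371.
Mass saving = 1 − 0.5371 = 46.3 %.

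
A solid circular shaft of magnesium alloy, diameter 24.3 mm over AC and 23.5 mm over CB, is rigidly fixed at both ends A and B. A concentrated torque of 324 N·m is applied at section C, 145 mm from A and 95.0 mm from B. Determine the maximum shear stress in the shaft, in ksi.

Compatibility: T_A·a/J_AC = T_B·b/J_CB with T_A + T_B = T₀.
J_AC = 3.42×10^-8 m⁴, J_CB = 2.99×10^-8 m⁴, so T_A = T₀·(J_AC/a)/((J_AC/a)+(J_CB/b)) = 138.8 N·m, T_B = 185.2 N·m.
τ in each portion: τ_AC = 4.92×10^7 Pa, τ_CB = 7.27×10^7 Pa; maximum is in CB.
τ_max = T_CB·r/J = 185.2·0.0118/2.99×10^-8 = 7.270×10^7 Pa.

10.5 ksi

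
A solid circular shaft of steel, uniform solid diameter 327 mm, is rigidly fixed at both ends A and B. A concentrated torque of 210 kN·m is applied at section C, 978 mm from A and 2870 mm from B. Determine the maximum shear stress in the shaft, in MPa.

With uniform GJ and both ends fixed, compatibility θ_AC = θ_CB gives T_A·a = T_B·b, together with T_A + T_B = T₀.
T_A = T₀·b/(a+b) = 210000·2870/3848 = 156600 N·m; T_B = 53370 N·m.
τ in each portion: τ_AC = 2.28×10^7 Pa, τ_CB = 7.77×10^6 Pa; maximum is in AC.
τ_max = T_AC·r/J = 156600·0.164/1.12×10^-3 = 2.281×10^7 Pa.

22.8 MPa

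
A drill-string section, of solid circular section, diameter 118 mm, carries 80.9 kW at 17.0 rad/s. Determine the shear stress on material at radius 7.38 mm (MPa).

ω = 17.0 rad/s, so T = P/ω = 80.9×10³ / 17.00 = 4759 N·m.
J = πd⁴/32 = π(0.118)⁴/32 = 1.903×10^-5 m⁴.
Shear stress varies linearly with radius: τ = T·r/J = 4759 × 0.00738 / 1.903×10^-5 = 1.845×10^6 Pa.

1.85 MPa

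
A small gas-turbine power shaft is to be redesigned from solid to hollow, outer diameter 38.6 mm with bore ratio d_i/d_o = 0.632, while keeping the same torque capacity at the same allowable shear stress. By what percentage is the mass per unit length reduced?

Equal τ_max and T ⇒ the solid shaft needs d_s³ = d_o³(1−k⁴), so d_s = 38.6·(1−0.632⁴)^(1/3) = 36.43 mm.
Area ratio A_h/A_s = d_o²(1−k²)/d_s² = (1−k²)/(1−k⁴)^(2/3) = 0.6744.
Mass saving = 1 − 0.6744 = 32.6 %.

32.6 %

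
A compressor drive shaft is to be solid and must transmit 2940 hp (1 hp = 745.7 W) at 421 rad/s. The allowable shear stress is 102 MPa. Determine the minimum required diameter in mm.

63.8 mm

ω = 421 rad/s, so T = P/ω = 2940×745.7 / 421.0 = 5208 N·m.
For a solid shaft τ_max = 16T/(πd³), so d = (16T/(π τ_allow))^(1/3) = (16·5208/(π·1.02×10^8))^(1/3) = 0.06383 m.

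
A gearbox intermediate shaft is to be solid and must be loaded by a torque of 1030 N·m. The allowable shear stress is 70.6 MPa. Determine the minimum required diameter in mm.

42.0 mm

For a solid shaft τ_max = 16T/(πd³), so d = (16T/(π τ_allow))^(1/3) = (16·1030/(π·7.06×10^7))^(1/3) = 0.04204 m.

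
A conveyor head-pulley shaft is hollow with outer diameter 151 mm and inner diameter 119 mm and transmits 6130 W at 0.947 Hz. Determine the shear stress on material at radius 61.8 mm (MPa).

ω = 2π·0.947 = 5.950 rad/s, so T = P/ω = 6130 / 5.950 = 1030 N·m.
J = π(d_o⁴ − d_i⁴)/32 = π(0.151⁴ − 0.119⁴)/32 = 3.135×10^-5 m⁴.
Shear stress varies linearly with radius: τ = T·r/J = 1030 × 0.0618 / 3.135×10^-5 = 2.031×10^6 Pa.

2.03 MPa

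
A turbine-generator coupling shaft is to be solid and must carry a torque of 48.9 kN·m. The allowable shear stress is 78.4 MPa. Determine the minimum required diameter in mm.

147 mm

For a solid shaft τ_max = 16T/(πd³), so d = (16T/(π τ_allow))^(1/3) = (16·48900/(π·7.84×10^7))^(1/3) = 0.1470 m.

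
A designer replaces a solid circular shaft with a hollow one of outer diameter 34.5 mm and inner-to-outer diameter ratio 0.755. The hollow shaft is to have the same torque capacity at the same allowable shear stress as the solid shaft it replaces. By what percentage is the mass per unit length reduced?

Equal τ_max and T ⇒ the solid shaft needs d_s³ = d_o³(1−k⁴), so d_s = 34.5·(1−0.755⁴)^(1/3) = 30.26 mm.
Area ratio A_h/A_s = d_o²(1−k²)/d_s² = (1−k²)/(1−k⁴)^(2/3) = 0.5587.
Mass saving = 1 − 0.5587 = 44.1 %.

44.1 %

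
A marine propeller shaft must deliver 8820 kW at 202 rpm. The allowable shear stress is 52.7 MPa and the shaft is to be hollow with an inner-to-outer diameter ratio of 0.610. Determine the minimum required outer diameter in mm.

ω = 2π·202/60 = 21.15 rad/s, so T = P/ω = 8820×10³ / 21.15 = 417000 N·m.
For a hollow shaft with d_i/d_o = 0.610: τ_max = 16T/(π d_o³ (1−k⁴)), so d_o = [16T/(π τ_allow (1−k⁴))]^(1/3) = [16·417000/(π·5.27×10^7·0.8615)]^(1/3) = 0.3603 m.

360 mm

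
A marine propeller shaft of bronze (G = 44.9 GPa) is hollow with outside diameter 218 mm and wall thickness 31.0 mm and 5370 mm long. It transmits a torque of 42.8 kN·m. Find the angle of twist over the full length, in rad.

0.0313 rad

J = π(d_o⁴ − d_i⁴)/32 = π(0.218⁴ − 0.156⁴)/32 = 1.636×10^-4 m⁴.
θ = T·L/(G·J) = 42800 × 5.37 / (44.9×10⁹ × 1.636×10^-4) = 0.03129 rad.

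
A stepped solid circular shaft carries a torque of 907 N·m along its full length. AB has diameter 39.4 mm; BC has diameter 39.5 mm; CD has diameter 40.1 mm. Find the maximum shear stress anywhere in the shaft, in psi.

Under the same torque, τ_max = 16T/(πd³) is largest where d is smallest — segment AB (d = 39.4 mm).
τ_max = 16·907.0/(π·(0.0394)³) = 7.552×10^7 Pa.

11000 psi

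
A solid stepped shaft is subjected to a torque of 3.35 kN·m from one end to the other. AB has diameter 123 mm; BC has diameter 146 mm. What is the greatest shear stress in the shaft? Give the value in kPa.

Under the same torque, τ_max = 16T/(πd³) is largest where d is smallest — segment AB (d = 123 mm).
τ_max = 16·3350/(π·(0.123)³) = 9.169×10^6 Pa.

9170 kPa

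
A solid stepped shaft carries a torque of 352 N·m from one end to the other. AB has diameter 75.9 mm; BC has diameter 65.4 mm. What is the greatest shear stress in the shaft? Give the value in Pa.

Under the same torque, τ_max = 16T/(πd³) is largest where d is smallest — segment BC (d = 65.4 mm).
τ_max = 16·352.0/(π·(0.0654)³) = 6.409×10^6 Pa.

6.41e6 Pa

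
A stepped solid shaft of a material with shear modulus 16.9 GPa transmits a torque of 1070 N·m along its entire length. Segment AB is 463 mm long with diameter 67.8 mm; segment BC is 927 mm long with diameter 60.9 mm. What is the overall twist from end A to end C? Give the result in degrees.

J_AB = π(0.0678)⁴/32 = 2.07×10^-6 m⁴; J_BC = π(0.0609)⁴/32 = 1.35×10^-6 m⁴.
θ = (T/G)·Σ L_i/J_i = (1070/16.9×10⁹)·(0.463/2.07×10^-6 + 0.927/1.35×10^-6) = 0.05759 rad.

3.30°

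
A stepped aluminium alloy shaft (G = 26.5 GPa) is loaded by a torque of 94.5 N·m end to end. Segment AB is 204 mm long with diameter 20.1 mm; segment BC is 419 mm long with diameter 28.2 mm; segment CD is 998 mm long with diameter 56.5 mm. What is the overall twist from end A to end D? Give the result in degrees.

J_AB = π(0.0201)⁴/32 = 1.60×10^-8 m⁴; J_BC = π(0.0282)⁴/32 = 6.21×10^-8 m⁴; J_CD = π(0.0565)⁴/32 = 1.00×10^-6 m⁴.
θ = (T/G)·Σ L_i/J_i = (94.50/26.5×10⁹)·(0.204/1.60×10^-8 + 0.419/6.21×10^-8 + 0.998/1.00×10^-6) = 0.07302 rad.

4.18°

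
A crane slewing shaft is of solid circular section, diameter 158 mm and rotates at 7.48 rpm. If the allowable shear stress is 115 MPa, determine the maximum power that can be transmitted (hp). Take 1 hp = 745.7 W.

J = πd⁴/32 = π(0.158)⁴/32 = 6.118×10^-5 m⁴.
T_max = τ_allow·J/r = 1.15×10^8 × 6.118×10^-5 / 0.0790 = 89060 N·m.
ω = 2π·7.48/60 = 0.7833 rad/s, so P_max = T_max·ω = 6.976×10^4 W.

93.6 hp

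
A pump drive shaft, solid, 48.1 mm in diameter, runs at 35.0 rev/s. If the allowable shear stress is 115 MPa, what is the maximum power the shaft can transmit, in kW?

553 kW

J = πd⁴/32 = π(0.0481)⁴/32 = 5.255×10^-7 m⁴.
T_max = τ_allow·J/r = 1.15×10^8 × 5.255×10^-7 / 0.0241 = 2513 N·m.
ω = 2π·35.0 = 219.9 rad/s, so P_max = T_max·ω = 5.526×10^5 W.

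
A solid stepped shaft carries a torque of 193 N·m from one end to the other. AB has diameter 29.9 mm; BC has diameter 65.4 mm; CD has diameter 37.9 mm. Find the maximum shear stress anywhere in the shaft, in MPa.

36.8 MPa

Under the same torque, τ_max = 16T/(πd³) is largest where d is smallest — segment AB (d = 29.9 mm).
τ_max = 16·193.0/(π·(0.0299)³) = 3.677×10^7 Pa.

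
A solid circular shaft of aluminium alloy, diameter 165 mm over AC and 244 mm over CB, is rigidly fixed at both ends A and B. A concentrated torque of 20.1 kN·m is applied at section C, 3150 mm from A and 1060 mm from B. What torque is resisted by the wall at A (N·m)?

1320 N·m

Compatibility: T_A·a/J_AC = T_B·b/J_CB with T_A + T_B = T₀.
J_AC = 7.28×10^-5 m⁴, J_CB = 3.48×10^-4 m⁴, so T_A = T₀·(J_AC/a)/((J_AC/a)+(J_CB/b)) = 1321 N·m, T_B = 18780 N·m.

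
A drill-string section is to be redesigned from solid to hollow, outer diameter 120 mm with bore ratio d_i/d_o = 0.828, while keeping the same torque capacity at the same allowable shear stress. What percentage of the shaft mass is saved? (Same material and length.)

52.0 %

Equal τ_max and T ⇒ the solid shaft needs d_s³ = d_o³(1−k⁴), so d_s = 120·(1−0.828⁴)^(1/3) = 97.11 mm.
Area ratio A_h/A_s = d_o²(1−k²)/d_s² = (1−k²)/(1−k⁴)^(2/3) = 0.4801.
Mass saving = 1 − 0.4801 = 52.0 %.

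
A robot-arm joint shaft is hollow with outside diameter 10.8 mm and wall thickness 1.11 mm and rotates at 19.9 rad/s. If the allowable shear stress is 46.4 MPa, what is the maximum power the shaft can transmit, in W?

J = π(d_o⁴ − d_i⁴)/32 = π(0.0108⁴ − 0.00858⁴)/32 = 8.036×10^-10 m⁴.
T_max = τ_allow·J/r = 4.64×10^7 × 8.036×10^-10 / 0.00540 = 6.905 N·m.
ω = 19.9 rad/s, so P_max = T_max·ω = 137.4 W.

137 W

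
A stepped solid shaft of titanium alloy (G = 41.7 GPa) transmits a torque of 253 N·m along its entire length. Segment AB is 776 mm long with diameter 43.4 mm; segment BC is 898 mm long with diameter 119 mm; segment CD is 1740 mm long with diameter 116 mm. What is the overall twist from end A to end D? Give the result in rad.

0.0144 rad

J_AB = π(0.0434)⁴/32 = 3.48×10^-7 m⁴; J_BC = π(0.119)⁴/32 = 1.97×10^-5 m⁴; J_CD = π(0.116)⁴/32 = 1.78×10^-5 m⁴.
θ = (T/G)·Σ L_i/J_i = (253.0/41.7×10⁹)·(0.776/3.48×10^-7 + 0.898/1.97×10^-5 + 1.74/1.78×10^-5) = 0.01439 rad.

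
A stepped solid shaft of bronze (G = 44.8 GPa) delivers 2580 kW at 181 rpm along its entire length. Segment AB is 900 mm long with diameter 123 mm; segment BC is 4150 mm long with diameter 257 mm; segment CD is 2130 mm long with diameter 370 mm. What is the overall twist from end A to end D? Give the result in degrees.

ω = 2π·181/60 = 18.95 rad/s, so T = P/ω = 2580×10³ / 18.95 = 136100 N·m.
J_AB = π(0.123)⁴/32 = 2.25×10^-5 m⁴; J_BC = π(0.257)⁴/32 = 4.28×10^-4 m⁴; J_CD = π(0.370)⁴/32 = 1.84×10^-3 m⁴.
θ = (T/G)·Σ L_i/J_i = (136100/44.8×10⁹)·(0.900/2.25×10^-5 + 4.15/4.28×10^-4 + 2.13/1.84×10^-3) = 0.1546 rad.

8.86°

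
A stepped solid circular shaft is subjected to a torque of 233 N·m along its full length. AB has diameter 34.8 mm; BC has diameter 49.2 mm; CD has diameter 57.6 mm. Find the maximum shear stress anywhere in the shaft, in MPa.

28.2 MPa

Under the same torque, τ_max = 16T/(πd³) is largest where d is smallest — segment AB (d = 34.8 mm).
τ_max = 16·233.0/(π·(0.0348)³) = 2.816×10^7 Pa.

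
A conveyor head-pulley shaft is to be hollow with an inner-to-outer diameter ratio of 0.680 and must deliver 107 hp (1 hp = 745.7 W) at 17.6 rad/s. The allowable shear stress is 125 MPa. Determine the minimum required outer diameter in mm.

61.7 mm

ω = 17.6 rad/s, so T = P/ω = 107×745.7 / 17.60 = 4534 N·m.
For a hollow shaft with d_i/d_o = 0.680: τ_max = 16T/(π d_o³ (1−k⁴)), so d_o = [16T/(π τ_allow (1−k⁴))]^(1/3) = [16·4534/(π·1.25×10^8·0.7862)]^(1/3) = 0.06171 m.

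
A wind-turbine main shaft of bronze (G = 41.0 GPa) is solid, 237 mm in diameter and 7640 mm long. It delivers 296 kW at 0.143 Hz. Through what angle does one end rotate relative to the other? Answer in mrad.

198 mrad

ω = 2π·0.143 = 0.8985 rad/s, so T = P/ω = 296×10³ / 0.8985 = 329400 N·m.
J = πd⁴/32 = π(0.237)⁴/32 = 3.097×10^-4 m⁴.
θ = T·L/(G·J) = 329400 × 7.64 / (41.0×10⁹ × 3.097×10^-4) = 0.1982 rad.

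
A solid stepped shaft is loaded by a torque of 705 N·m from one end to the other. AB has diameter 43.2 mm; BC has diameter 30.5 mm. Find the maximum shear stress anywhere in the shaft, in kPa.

127000 kPa

Under the same torque, τ_max = 16T/(πd³) is largest where d is smallest — segment BC (d = 30.5 mm).
τ_max = 16·705.0/(π·(0.0305)³) = 1.265×10^8 Pa.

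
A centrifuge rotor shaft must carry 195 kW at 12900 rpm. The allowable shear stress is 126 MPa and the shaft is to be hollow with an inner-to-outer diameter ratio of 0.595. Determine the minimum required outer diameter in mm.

ω = 2π·12900/60 = 1351 rad/s, so T = P/ω = 195×10³ / 1351 = 144.3 N·m.
For a hollow shaft with d_i/d_o = 0.595: τ_max = 16T/(π d_o³ (1−k⁴)), so d_o = [16T/(π τ_allow (1−k⁴))]^(1/3) = [16·144.3/(π·1.26×10^8·0.8747)]^(1/3) = 0.01882 m.

18.8 mm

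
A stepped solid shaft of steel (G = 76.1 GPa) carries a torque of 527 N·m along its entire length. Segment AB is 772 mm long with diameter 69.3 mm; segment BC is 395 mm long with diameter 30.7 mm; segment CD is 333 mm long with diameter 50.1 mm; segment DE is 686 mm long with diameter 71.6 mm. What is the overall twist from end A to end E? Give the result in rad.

J_AB = π(0.0693)⁴/32 = 2.26×10^-6 m⁴; J_BC = π(0.0307)⁴/32 = 8.72×10^-8 m⁴; J_CD = π(0.0501)⁴/32 = 6.19×10^-7 m⁴; J_DE = π(0.0716)⁴/32 = 2.58×10^-6 m⁴.
θ = (T/G)·Σ L_i/J_i = (527.0/76.1×10⁹)·(0.772/2.26×10^-6 + 0.395/8.72×10^-8 + 0.333/6.19×10^-7 + 0.686/2.58×10^-6) = 0.03930 rad.

0.0393 rad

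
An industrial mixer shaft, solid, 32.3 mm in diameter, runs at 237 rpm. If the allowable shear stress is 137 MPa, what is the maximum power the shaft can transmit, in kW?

J = πd⁴/32 = π(0.0323)⁴/32 = 1.069×10^-7 m⁴.
T_max = τ_allow·J/r = 1.37×10^8 × 1.069×10^-7 / 0.0161 = 906.5 N·m.
ω = 2π·237/60 = 24.82 rad/s, so P_max = T_max·ω = 2.250×10^4 W.

22.5 kW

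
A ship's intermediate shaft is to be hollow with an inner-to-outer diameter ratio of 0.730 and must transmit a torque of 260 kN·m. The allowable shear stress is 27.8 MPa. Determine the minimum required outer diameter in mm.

405 mm

For a hollow shaft with d_i/d_o = 0.730: τ_max = 16T/(π d_o³ (1−k⁴)), so d_o = [16T/(π τ_allow (1−k⁴))]^(1/3) = [16·260000/(π·2.78×10^7·0.7160)]^(1/3) = 0.4052 m.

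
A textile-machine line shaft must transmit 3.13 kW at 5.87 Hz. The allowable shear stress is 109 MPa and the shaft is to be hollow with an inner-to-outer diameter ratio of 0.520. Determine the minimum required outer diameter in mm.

ω = 2π·5.87 = 36.88 rad/s, so T = P/ω = 3.13×10³ / 36.88 = 84.86 N·m.
For a hollow shaft with d_i/d_o = 0.520: τ_max = 16T/(π d_o³ (1−k⁴)), so d_o = [16T/(π τ_allow (1−k⁴))]^(1/3) = [16·84.86/(π·1.09×10^8·0.9269)]^(1/3) = 0.01623 m.

16.2 mm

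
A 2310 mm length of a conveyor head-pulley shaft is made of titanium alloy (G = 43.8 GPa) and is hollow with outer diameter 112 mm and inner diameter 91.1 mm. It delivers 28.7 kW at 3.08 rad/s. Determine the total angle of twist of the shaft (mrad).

56.6 mrad

ω = 3.08 rad/s, so T = P/ω = 28.7×10³ / 3.080 = 9318 N·m.
J = π(d_o⁴ − d_i⁴)/32 = π(0.112⁴ − 0.0911⁴)/32 = 8.686×10^-6 m⁴.
θ = T·L/(G·J) = 9318 × 2.31 / (43.8×10⁹ × 8.686×10^-6) = 0.05658 rad.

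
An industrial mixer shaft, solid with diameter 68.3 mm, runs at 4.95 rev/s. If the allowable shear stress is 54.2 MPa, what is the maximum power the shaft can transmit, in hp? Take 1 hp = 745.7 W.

141 hp

J = πd⁴/32 = π(0.0683)⁴/32 = 2.136×10^-6 m⁴.
T_max = τ_allow·J/r = 5.42×10^7 × 2.136×10^-6 / 0.0341 = 3391 N·m.
ω = 2π·4.95 = 31.10 rad/s, so P_max = T_max·ω = 1.055×10^5 W.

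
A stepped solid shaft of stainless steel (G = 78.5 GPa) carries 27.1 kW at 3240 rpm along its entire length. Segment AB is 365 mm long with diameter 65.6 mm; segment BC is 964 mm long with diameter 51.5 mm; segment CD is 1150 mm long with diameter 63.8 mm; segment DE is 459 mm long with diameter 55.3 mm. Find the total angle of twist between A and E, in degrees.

ω = 2π·3240/60 = 339.3 rad/s, so T = P/ω = 27.1×10³ / 339.3 = 79.87 N·m.
J_AB = π(0.0656)⁴/32 = 1.82×10^-6 m⁴; J_BC = π(0.0515)⁴/32 = 6.91×10^-7 m⁴; J_CD = π(0.0638)⁴/32 = 1.63×10^-6 m⁴; J_DE = π(0.0553)⁴/32 = 9.18×10^-7 m⁴.
θ = (T/G)·Σ L_i/J_i = (79.87/78.5×10⁹)·(0.365/1.82×10^-6 + 0.964/6.91×10^-7 + 1.15/1.63×10^-6 + 0.459/9.18×10^-7) = 2.853×10^-3 rad.

0.163°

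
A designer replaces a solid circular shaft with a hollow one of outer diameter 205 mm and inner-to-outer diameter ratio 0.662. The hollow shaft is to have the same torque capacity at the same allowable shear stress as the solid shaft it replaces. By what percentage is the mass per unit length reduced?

Equal τ_max and T ⇒ the solid shaft needs d_s³ = d_o³(1−k⁴), so d_s = 205·(1−0.662⁴)^(1/3) = 190.9 mm.
Area ratio A_h/A_s = d_o²(1−k²)/d_s² = (1−k²)/(1−k⁴)^(2/3) = 0.6476.
Mass saving = 1 − 0.6476 = 35.2 %.

35.2 %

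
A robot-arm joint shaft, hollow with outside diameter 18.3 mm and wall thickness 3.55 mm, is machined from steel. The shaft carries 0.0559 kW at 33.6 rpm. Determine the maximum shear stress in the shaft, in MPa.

15.4 MPa

ω = 2π·33.6/60 = 3.519 rad/s, so T = P/ω = 0.0559×10³ / 3.519 = 15.89 N·m.
J = π(d_o⁴ − d_i⁴)/32 = π(0.0183⁴ − 0.0112⁴)/32 = 9.466×10^-9 m⁴.
τ_max = T·r/J = 15.89 × 0.00915 / 9.466×10^-9 = 1.536×10^7 Pa.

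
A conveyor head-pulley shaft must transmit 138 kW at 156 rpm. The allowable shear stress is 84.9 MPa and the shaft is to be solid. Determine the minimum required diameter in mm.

79.7 mm

ω = 2π·156/60 = 16.34 rad/s, so T = P/ω = 138×10³ / 16.34 = 8447 N·m.
For a solid shaft τ_max = 16T/(πd³), so d = (16T/(π τ_allow))^(1/3) = (16·8447/(π·8.49×10^7))^(1/3) = 0.07973 m.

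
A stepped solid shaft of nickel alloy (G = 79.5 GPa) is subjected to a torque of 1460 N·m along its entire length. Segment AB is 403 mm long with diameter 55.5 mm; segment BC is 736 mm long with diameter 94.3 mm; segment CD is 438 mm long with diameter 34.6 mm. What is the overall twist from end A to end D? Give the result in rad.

0.0669 rad

J_AB = π(0.0555)⁴/32 = 9.31×10^-7 m⁴; J_BC = π(0.0943)⁴/32 = 7.76×10^-6 m⁴; J_CD = π(0.0346)⁴/32 = 1.41×10^-7 m⁴.
θ = (T/G)·Σ L_i/J_i = (1460/79.5×10⁹)·(0.403/9.31×10^-7 + 0.736/7.76×10^-6 + 0.438/1.41×10^-7) = 0.06685 rad.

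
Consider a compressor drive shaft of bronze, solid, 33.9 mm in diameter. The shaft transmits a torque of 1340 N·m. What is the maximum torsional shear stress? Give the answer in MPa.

J = πd⁴/32 = π(0.0339)⁴/32 = 1.297×10^-7 m⁴.
τ_max = T·r/J = 1340 × 0.0169 / 1.297×10^-7 = 1.752×10^8 Pa.

175 MPa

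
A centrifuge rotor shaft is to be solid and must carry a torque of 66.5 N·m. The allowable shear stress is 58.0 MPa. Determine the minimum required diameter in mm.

For a solid shaft τ_max = 16T/(πd³), so d = (16T/(π τ_allow))^(1/3) = (16·66.50/(π·5.80×10^7))^(1/3) = 0.01801 m.

18.0 mm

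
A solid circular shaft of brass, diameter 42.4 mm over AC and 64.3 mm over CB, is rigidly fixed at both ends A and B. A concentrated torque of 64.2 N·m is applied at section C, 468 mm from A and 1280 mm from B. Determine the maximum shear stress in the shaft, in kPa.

1460 kPa

Compatibility: T_A·a/J_AC = T_B·b/J_CB with T_A + T_B = T₀.
J_AC = 3.17×10^-7 m⁴, J_CB = 1.68×10^-6 m⁴, so T_A = T₀·(J_AC/a)/((J_AC/a)+(J_CB/b)) = 21.88 N·m, T_B = 42.32 N·m.
τ in each portion: τ_AC = 1.46×10^6 Pa, τ_CB = 8.11×10^5 Pa; maximum is in AC.
τ_max = T_AC·r/J = 21.88·0.0212/3.17×10^-7 = 1.462×10^6 Pa.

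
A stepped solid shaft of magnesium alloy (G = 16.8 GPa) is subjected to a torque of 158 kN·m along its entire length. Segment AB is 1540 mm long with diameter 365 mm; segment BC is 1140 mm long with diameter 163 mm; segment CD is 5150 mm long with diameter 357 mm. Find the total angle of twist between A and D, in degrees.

J_AB = π(0.365)⁴/32 = 1.74×10^-3 m⁴; J_BC = π(0.163)⁴/32 = 6.93×10^-5 m⁴; J_CD = π(0.357)⁴/32 = 1.59×10^-3 m⁴.
θ = (T/G)·Σ L_i/J_i = (158000/16.8×10⁹)·(1.54/1.74×10^-3 + 1.14/6.93×10^-5 + 5.15/1.59×10^-3) = 0.1934 rad.

11.1°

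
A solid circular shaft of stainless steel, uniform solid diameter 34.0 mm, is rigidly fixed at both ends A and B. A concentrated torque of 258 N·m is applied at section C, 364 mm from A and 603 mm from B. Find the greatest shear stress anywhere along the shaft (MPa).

20.8 MPa

With uniform GJ and both ends fixed, compatibility θ_AC = θ_CB gives T_A·a = T_B·b, together with T_A + T_B = T₀.
T_A = T₀·b/(a+b) = 258.0·603/967.0 = 160.9 N·m; T_B = 97.12 N·m.
τ in each portion: τ_AC = 2.08×10^7 Pa, τ_CB = 1.26×10^7 Pa; maximum is in AC.
τ_max = T_AC·r/J = 160.9·0.0170/1.31×10^-7 = 2.085×10^7 Pa.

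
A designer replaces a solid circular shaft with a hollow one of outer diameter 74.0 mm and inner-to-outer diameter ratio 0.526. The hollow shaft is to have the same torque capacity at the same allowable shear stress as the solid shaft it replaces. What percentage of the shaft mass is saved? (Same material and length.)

Equal τ_max and T ⇒ the solid shaft needs d_s³ = d_o³(1−k⁴), so d_s = 74.0·(1−0.526⁴)^(1/3) = 72.06 mm.
Area ratio A_h/A_s = d_o²(1−k²)/d_s² = (1−k²)/(1−k⁴)^(2/3) = 0.7628.
Mass saving = 1 − 0.7628 = 23.7 %.

23.7 %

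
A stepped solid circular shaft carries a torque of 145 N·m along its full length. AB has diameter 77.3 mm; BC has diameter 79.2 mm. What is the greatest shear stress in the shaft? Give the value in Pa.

Under the same torque, τ_max = 16T/(πd³) is largest where d is smallest — segment AB (d = 77.3 mm).
τ_max = 16·145.0/(π·(0.0773)³) = 1.599×10^6 Pa.

1.60e6 Pa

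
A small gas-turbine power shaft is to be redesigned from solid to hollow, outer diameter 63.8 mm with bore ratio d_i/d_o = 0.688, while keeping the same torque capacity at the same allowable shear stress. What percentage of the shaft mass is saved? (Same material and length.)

37.6 %

Equal τ_max and T ⇒ the solid shaft needs d_s³ = d_o³(1−k⁴), so d_s = 63.8·(1−0.688⁴)^(1/3) = 58.63 mm.
Area ratio A_h/A_s = d_o²(1−k²)/d_s² = (1−k²)/(1−k⁴)^(2/3) = 0.6237.
Mass saving = 1 − 0.6237 = 37.6 %.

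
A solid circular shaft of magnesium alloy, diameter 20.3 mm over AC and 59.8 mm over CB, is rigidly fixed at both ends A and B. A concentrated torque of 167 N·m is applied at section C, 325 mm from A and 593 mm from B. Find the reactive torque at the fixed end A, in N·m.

Compatibility: T_A·a/J_AC = T_B·b/J_CB with T_A + T_B = T₀.
J_AC = 1.67×10^-8 m⁴, J_CB = 1.26×10^-6 m⁴, so T_A = T₀·(J_AC/a)/((J_AC/a)+(J_CB/b)) = 3.951 N·m, T_B = 163.0 N·m.

3.95 N·m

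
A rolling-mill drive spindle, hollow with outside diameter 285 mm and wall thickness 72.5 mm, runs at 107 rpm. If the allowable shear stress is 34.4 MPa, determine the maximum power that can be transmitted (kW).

1650 kW

J = π(d_o⁴ − d_i⁴)/32 = π(0.285⁴ − 0.140⁴)/32 = 6.100×10^-4 m⁴.
T_max = τ_allow·J/r = 3.44×10^7 × 6.100×10^-4 / 0.142 = 147300 N·m.
ω = 2π·107/60 = 11.21 rad/s, so P_max = T_max·ω = 1.650×10^6 W.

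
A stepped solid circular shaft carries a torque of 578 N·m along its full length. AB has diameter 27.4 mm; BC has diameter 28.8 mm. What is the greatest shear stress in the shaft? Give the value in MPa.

Under the same torque, τ_max = 16T/(πd³) is largest where d is smallest — segment AB (d = 27.4 mm).
τ_max = 16·578.0/(π·(0.0274)³) = 1.431×10^8 Pa.

143 MPa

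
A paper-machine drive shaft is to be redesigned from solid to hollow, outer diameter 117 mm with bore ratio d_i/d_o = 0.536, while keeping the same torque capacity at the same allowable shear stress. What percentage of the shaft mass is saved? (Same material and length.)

24.5 %

Equal τ_max and T ⇒ the solid shaft needs d_s³ = d_o³(1−k⁴), so d_s = 117·(1−0.536⁴)^(1/3) = 113.7 mm.
Area ratio A_h/A_s = d_o²(1−k²)/d_s² = (1−k²)/(1−k⁴)^(2/3) = 0.7548.
Mass saving = 1 − 0.7548 = 24.5 %.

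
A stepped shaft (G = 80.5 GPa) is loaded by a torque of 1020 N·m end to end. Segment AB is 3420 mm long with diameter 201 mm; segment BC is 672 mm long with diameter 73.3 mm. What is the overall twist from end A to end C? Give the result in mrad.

3.27 mrad

J_AB = π(0.201)⁴/32 = 1.60×10^-4 m⁴; J_BC = π(0.0733)⁴/32 = 2.83×10^-6 m⁴.
θ = (T/G)·Σ L_i/J_i = (1020/80.5×10⁹)·(3.42/1.60×10^-4 + 0.672/2.83×10^-6) = 3.275×10^-3 rad.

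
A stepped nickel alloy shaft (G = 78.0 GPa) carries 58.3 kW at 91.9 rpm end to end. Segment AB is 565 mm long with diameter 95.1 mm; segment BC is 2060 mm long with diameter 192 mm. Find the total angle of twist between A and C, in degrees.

ω = 2π·91.9/60 = 9.624 rad/s, so T = P/ω = 58.3×10³ / 9.624 = 6058 N·m.
J_AB = π(0.0951)⁴/32 = 8.03×10^-6 m⁴; J_BC = π(0.192)⁴/32 = 1.33×10^-4 m⁴.
θ = (T/G)·Σ L_i/J_i = (6058/78.0×10⁹)·(0.565/8.03×10^-6 + 2.06/1.33×10^-4) = 6.664×10^-3 rad.

0.382°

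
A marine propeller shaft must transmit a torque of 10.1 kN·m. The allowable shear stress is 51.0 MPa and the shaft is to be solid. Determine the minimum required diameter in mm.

100 mm

For a solid shaft τ_max = 16T/(πd³), so d = (16T/(π τ_allow))^(1/3) = (16·10100/(π·5.10×10^7))^(1/3) = 0.1003 m.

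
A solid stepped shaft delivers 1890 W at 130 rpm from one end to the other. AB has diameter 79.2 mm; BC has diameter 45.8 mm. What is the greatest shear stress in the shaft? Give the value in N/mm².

ω = 2π·130/60 = 13.61 rad/s, so T = P/ω = 1890 / 13.61 = 138.8 N·m.
Under the same torque, τ_max = 16T/(πd³) is largest where d is smallest — segment BC (d = 45.8 mm).
τ_max = 16·138.8/(π·(0.0458)³) = 7.360×10^6 Pa.

7.36 N/mm²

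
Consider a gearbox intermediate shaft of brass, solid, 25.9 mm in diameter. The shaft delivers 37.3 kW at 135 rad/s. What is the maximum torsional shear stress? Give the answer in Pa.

8.10e7 Pa

ω = 135 rad/s, so T = P/ω = 37.3×10³ / 135.0 = 276.3 N·m.
J = πd⁴/32 = π(0.0259)⁴/32 = 4.418×10^-8 m⁴.
τ_max = T·r/J = 276.3 × 0.0129 / 4.418×10^-8 = 8.099×10^7 Pa.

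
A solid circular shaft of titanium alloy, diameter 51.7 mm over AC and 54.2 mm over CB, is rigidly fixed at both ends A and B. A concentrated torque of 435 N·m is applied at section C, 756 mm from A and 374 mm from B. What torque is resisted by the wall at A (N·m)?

Compatibility: T_A·a/J_AC = T_B·b/J_CB with T_A + T_B = T₀.
J_AC = 7.01×10^-7 m⁴, J_CB = 8.47×10^-7 m⁴, so T_A = T₀·(J_AC/a)/((J_AC/a)+(J_CB/b)) = 126.4 N·m, T_B = 308.6 N·m.

126 N·m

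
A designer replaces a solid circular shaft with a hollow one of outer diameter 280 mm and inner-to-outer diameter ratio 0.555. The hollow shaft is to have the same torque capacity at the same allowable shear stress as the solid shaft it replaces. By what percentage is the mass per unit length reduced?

Equal τ_max and T ⇒ the solid shaft needs d_s³ = d_o³(1−k⁴), so d_s = 280·(1−0.555⁴)^(1/3) = 270.8 mm.
Area ratio A_h/A_s = d_o²(1−k²)/d_s² = (1−k²)/(1−k⁴)^(2/3) = 0.7395.
Mass saving = 1 − 0.7395 = 26.0 %.

26.0 %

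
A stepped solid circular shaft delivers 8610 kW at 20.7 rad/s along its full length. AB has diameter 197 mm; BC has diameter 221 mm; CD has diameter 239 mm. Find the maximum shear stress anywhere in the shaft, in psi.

40200 psi

ω = 20.7 rad/s, so T = P/ω = 8610×10³ / 20.70 = 415900 N·m.
Under the same torque, τ_max = 16T/(πd³) is largest where d is smallest — segment AB (d = 197 mm).
τ_max = 16·415900/(π·(0.197)³) = 2.771×10^8 Pa.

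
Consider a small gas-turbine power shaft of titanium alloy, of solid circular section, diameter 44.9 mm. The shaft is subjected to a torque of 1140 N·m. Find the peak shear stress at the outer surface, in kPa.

64100 kPa

J = πd⁴/32 = π(0.0449)⁴/32 = 3.990×10^-7 m⁴.
τ_max = T·r/J = 1140 × 0.0224 / 3.990×10^-7 = 6.414×10^7 Pa.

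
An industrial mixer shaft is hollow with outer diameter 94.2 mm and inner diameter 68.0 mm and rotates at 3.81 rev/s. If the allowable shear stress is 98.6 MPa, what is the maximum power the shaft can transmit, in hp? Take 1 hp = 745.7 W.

J = π(d_o⁴ − d_i⁴)/32 = π(0.0942⁴ − 0.0680⁴)/32 = 5.631×10^-6 m⁴.
T_max = τ_allow·J/r = 9.86×10^7 × 5.631×10^-6 / 0.0471 = 11790 N·m.
ω = 2π·3.81 = 23.94 rad/s, so P_max = T_max·ω = 2.822×10^5 W.

378 hp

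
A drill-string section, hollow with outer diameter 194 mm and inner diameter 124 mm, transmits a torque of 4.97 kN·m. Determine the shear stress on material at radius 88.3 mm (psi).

549 psi

J = π(d_o⁴ − d_i⁴)/32 = π(0.194⁴ − 0.124⁴)/32 = 1.159×10^-4 m⁴.
Shear stress varies linearly with radius: τ = T·r/J = 4970 × 0.0883 / 1.159×10^-4 = 3.788×10^6 Pa.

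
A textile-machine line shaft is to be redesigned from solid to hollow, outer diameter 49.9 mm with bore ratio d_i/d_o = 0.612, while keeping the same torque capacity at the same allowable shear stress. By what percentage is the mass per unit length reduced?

Equal τ_max and T ⇒ the solid shaft needs d_s³ = d_o³(1−k⁴), so d_s = 49.9·(1−0.612⁴)^(1/3) = 47.45 mm.
Area ratio A_h/A_s = d_o²(1−k²)/d_s² = (1−k²)/(1−k⁴)^(2/3) = 0.6918.
Mass saving = 1 − 0.6918 = 30.8 %.

30.8 %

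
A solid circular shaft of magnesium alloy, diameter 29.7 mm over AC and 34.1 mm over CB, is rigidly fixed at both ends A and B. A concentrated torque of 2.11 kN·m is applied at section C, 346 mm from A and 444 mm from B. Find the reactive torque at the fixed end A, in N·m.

896 N·m

Compatibility: T_A·a/J_AC = T_B·b/J_CB with T_A + T_B = T₀.
J_AC = 7.64×10^-8 m⁴, J_CB = 1.33×10^-7 m⁴, so T_A = T₀·(J_AC/a)/((J_AC/a)+(J_CB/b)) = 896.3 N·m, T_B = 1214 N·m.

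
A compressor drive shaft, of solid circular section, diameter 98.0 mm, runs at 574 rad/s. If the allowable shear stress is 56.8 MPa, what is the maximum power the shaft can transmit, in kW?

J = πd⁴/32 = π(0.0980)⁴/32 = 9.055×10^-6 m⁴.
T_max = τ_allow·J/r = 5.68×10^7 × 9.055×10^-6 / 0.0490 = 10500 N·m.
ω = 574 rad/s, so P_max = T_max·ω = 6.025×10^6 W.

6030 kW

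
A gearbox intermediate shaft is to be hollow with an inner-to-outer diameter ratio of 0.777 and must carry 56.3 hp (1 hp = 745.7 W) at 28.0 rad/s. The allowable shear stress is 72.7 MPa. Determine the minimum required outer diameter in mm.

54.9 mm

ω = 28.0 rad/s, so T = P/ω = 56.3×745.7 / 28.00 = 1499 N·m.
For a hollow shaft with d_i/d_o = 0.777: τ_max = 16T/(π d_o³ (1−k⁴)), so d_o = [16T/(π τ_allow (1−k⁴))]^(1/3) = [16·1499/(π·7.27×10^7·0.6355)]^(1/3) = 0.05488 m.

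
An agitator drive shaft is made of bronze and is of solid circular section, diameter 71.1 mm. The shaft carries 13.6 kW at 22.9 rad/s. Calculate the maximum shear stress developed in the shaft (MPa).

ω = 22.9 rad/s, so T = P/ω = 13.6×10³ / 22.90 = 593.9 N·m.
J = πd⁴/32 = π(0.0711)⁴/32 = 2.509×10^-6 m⁴.
τ_max = T·r/J = 593.9 × 0.0355 / 2.509×10^-6 = 8.415×10^6 Pa.

8.42 MPa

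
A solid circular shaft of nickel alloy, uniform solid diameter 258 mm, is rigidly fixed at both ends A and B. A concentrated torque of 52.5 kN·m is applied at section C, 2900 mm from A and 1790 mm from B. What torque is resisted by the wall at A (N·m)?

With uniform GJ and both ends fixed, compatibility θ_AC = θ_CB gives T_A·a = T_B·b, together with T_A + T_B = T₀.
T_A = T₀·b/(a+b) = 52500·1790/4690 = 20040 N·m; T_B = 32460 N·m.

20000 N·m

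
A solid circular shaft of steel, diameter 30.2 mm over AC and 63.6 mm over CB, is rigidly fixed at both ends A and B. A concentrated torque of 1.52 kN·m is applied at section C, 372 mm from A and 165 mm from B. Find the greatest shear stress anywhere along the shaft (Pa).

Compatibility: T_A·a/J_AC = T_B·b/J_CB with T_A + T_B = T₀.
J_AC = 8.17×10^-8 m⁴, J_CB = 1.61×10^-6 m⁴, so T_A = T₀·(J_AC/a)/((J_AC/a)+(J_CB/b)) = 33.52 N·m, T_B = 1486 N·m.
τ in each portion: τ_AC = 6.20×10^6 Pa, τ_CB = 2.94×10^7 Pa; maximum is in CB.
τ_max = T_CB·r/J = 1486·0.0318/1.61×10^-6 = 2.943×10^7 Pa.

2.94e7 Pa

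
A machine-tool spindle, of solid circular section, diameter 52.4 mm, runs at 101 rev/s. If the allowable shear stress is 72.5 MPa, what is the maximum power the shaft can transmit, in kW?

1300 kW

J = πd⁴/32 = π(0.0524)⁴/32 = 7.402×10^-7 m⁴.
T_max = τ_allow·J/r = 7.25×10^7 × 7.402×10^-7 / 0.0262 = 2048 N·m.
ω = 2π·101 = 634.6 rad/s, so P_max = T_max·ω = 1.300×10^6 W.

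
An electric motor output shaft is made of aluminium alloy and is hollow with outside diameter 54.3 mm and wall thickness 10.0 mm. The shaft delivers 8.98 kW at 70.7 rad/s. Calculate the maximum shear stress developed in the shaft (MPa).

ω = 70.7 rad/s, so T = P/ω = 8.98×10³ / 70.70 = 127.0 N·m.
J = π(d_o⁴ − d_i⁴)/32 = π(0.0543⁴ − 0.0343⁴)/32 = 7.176×10^-7 m⁴.
τ_max = T·r/J = 127.0 × 0.0271 / 7.176×10^-7 = 4.806×10^6 Pa.

4.81 MPa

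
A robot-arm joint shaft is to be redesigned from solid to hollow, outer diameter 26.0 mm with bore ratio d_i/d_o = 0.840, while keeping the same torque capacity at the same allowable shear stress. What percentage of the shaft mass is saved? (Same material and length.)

53.4 %

Equal τ_max and T ⇒ the solid shaft needs d_s³ = d_o³(1−k⁴), so d_s = 26.0·(1−0.840⁴)^(1/3) = 20.67 mm.
Area ratio A_h/A_s = d_o²(1−k²)/d_s² = (1−k²)/(1−k⁴)^(2/3) = 0.4660.
Mass saving = 1 − 0.4660 = 53.4 %.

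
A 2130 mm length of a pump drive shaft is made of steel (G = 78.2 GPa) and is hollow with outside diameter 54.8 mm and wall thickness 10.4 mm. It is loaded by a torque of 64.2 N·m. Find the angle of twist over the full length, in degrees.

0.133°

J = π(d_o⁴ − d_i⁴)/32 = π(0.0548⁴ − 0.0340⁴)/32 = 7.542×10^-7 m⁴.
θ = T·L/(G·J) = 64.20 × 2.13 / (78.2×10⁹ × 7.542×10^-7) = 2.319×10^-3 rad.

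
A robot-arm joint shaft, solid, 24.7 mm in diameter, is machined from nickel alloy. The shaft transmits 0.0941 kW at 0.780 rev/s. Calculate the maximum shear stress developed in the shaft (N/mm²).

6.49 N/mm²

ω = 2π·0.780 = 4.901 rad/s, so T = P/ω = 0.0941×10³ / 4.901 = 19.20 N·m.
J = πd⁴/32 = π(0.0247)⁴/32 = 3.654×10^-8 m⁴.
τ_max = T·r/J = 19.20 × 0.0123 / 3.654×10^-8 = 6.489×10^6 Pa.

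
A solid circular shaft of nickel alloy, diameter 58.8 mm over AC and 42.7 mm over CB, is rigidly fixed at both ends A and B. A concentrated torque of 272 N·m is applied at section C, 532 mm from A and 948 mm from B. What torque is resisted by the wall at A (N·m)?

Compatibility: T_A·a/J_AC = T_B·b/J_CB with T_A + T_B = T₀.
J_AC = 1.17×10^-6 m⁴, J_CB = 3.26×10^-7 m⁴, so T_A = T₀·(J_AC/a)/((J_AC/a)+(J_CB/b)) = 235.3 N·m, T_B = 36.72 N·m.

235 N·m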